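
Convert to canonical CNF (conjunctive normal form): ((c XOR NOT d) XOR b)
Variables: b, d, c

(b OR d OR NOT c) AND (b OR NOT d OR c) AND (NOT b OR d OR c) AND (NOT b OR NOT d OR NOT c)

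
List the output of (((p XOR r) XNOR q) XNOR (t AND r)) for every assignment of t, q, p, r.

t | q | p | r | Output
----------------------
0 | 0 | 0 | 0 | 0
0 | 0 | 0 | 1 | 1
0 | 0 | 1 | 0 | 1
0 | 0 | 1 | 1 | 0
0 | 1 | 0 | 0 | 1
0 | 1 | 0 | 1 | 0
0 | 1 | 1 | 0 | 0
0 | 1 | 1 | 1 | 1
1 | 0 | 0 | 0 | 0
1 | 0 | 0 | 1 | 0
1 | 0 | 1 | 0 | 1
1 | 0 | 1 | 1 | 1
1 | 1 | 0 | 0 | 1
1 | 1 | 0 | 1 | 1
1 | 1 | 1 | 0 | 0
1 | 1 | 1 | 1 | 0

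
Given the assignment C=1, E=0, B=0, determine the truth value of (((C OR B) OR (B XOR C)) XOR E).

Substituting: (((1 OR 0) OR (0 XOR 1)) XOR 0)
= 1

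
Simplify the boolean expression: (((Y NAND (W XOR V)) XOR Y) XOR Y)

By XOR self-cancellation ((E XOR v) XOR v = E):
= (Y NAND (W XOR V))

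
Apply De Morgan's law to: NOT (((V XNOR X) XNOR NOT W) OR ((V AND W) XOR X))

NOT ((V XNOR X) XNOR NOT W) AND NOT ((V AND W) XOR X)
De Morgan's: NOT(OR of terms) = AND of negations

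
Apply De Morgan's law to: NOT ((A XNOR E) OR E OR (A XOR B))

NOT (A XNOR E) AND NOT E AND NOT (A XOR B)
De Morgan's: NOT(OR of terms) = AND of negations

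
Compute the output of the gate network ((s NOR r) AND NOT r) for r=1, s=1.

Substituting: ((1 NOR 1) AND NOT 1)
= 0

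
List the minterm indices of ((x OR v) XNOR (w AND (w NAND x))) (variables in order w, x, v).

Σm(0, 5) = (NOT w AND NOT x AND NOT v) OR (w AND NOT x AND v)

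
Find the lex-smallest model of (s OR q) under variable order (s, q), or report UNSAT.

s=0, q=1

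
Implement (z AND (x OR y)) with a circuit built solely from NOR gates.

((z NOR z) NOR (((x NOR y) NOR (x NOR y)) NOR ((x NOR y) NOR (x NOR y))))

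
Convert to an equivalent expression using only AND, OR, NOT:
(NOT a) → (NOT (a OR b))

a OR (NOT (a OR b))
(Implication elimination: A → B = NOT A OR B)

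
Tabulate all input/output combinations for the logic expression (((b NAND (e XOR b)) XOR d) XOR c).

e | b | d | c | Output
----------------------
0 | 0 | 0 | 0 | 1
0 | 0 | 0 | 1 | 0
0 | 0 | 1 | 0 | 0
0 | 0 | 1 | 1 | 1
0 | 1 | 0 | 0 | 0
0 | 1 | 0 | 1 | 1
0 | 1 | 1 | 0 | 1
0 | 1 | 1 | 1 | 0
1 | 0 | 0 | 0 | 1
1 | 0 | 0 | 1 | 0
1 | 0 | 1 | 0 | 0
1 | 0 | 1 | 1 | 1
1 | 1 | 0 | 0 | 1
1 | 1 | 0 | 1 | 0
1 | 1 | 1 | 0 | 0
1 | 1 | 1 | 1 | 1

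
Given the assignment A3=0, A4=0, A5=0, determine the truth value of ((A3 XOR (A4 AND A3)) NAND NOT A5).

Substituting: ((0 XOR (0 AND 0)) NAND NOT 0)
= 1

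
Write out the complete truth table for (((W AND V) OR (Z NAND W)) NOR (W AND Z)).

W | V | Z | Output
------------------
0 | 0 | 0 | 0
0 | 0 | 1 | 0
0 | 1 | 0 | 0
0 | 1 | 1 | 0
1 | 0 | 0 | 0
1 | 0 | 1 | 0
1 | 1 | 0 | 0
1 | 1 | 1 | 0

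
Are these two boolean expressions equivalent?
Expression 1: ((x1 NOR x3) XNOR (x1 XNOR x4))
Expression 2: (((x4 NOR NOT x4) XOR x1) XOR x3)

No. Counterexample: with x1=0, x3=0, x4=0, Expression 1 = 1 but Expression 2 = 0.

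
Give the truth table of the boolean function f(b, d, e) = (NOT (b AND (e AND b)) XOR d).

b | d | e | Output
------------------
0 | 0 | 0 | 1
0 | 0 | 1 | 1
0 | 1 | 0 | 0
0 | 1 | 1 | 0
1 | 0 | 0 | 1
1 | 0 | 1 | 0
1 | 1 | 0 | 0
1 | 1 | 1 | 1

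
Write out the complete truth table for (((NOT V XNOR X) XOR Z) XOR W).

Z | X | W | V | Output
----------------------
0 | 0 | 0 | 0 | 0
0 | 0 | 0 | 1 | 1
0 | 0 | 1 | 0 | 1
0 | 0 | 1 | 1 | 0
0 | 1 | 0 | 0 | 1
0 | 1 | 0 | 1 | 0
0 | 1 | 1 | 0 | 0
0 | 1 | 1 | 1 | 1
1 | 0 | 0 | 0 | 1
1 | 0 | 0 | 1 | 0
1 | 0 | 1 | 0 | 0
1 | 0 | 1 | 1 | 1
1 | 1 | 0 | 0 | 0
1 | 1 | 0 | 1 | 1
1 | 1 | 1 | 0 | 1
1 | 1 | 1 | 1 | 0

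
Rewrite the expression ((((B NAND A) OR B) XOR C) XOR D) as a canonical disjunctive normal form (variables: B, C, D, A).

(NOT B AND NOT C AND NOT D AND NOT A) OR (NOT B AND NOT C AND NOT D AND A) OR (NOT B AND C AND D AND NOT A) OR (NOT B AND C AND D AND A) OR (B AND NOT C AND NOT D AND NOT A) OR (B AND NOT C AND NOT D AND A) OR (B AND C AND D AND NOT A) OR (B AND C AND D AND A)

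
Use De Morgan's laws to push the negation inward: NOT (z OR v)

NOT z AND NOT v
De Morgan's: NOT(OR of terms) = AND of negations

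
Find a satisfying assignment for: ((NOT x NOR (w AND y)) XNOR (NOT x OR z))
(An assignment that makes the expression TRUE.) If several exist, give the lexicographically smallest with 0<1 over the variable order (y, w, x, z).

y=0, w=0, x=1, z=1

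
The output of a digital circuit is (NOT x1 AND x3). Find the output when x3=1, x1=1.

Substituting: (NOT 1 AND 1)
= 0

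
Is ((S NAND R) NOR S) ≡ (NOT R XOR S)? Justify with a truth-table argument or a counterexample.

No. Counterexample: with R=0, S=0, Expression 1 = 0 but Expression 2 = 1.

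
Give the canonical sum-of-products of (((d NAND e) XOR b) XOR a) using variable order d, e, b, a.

Σm(0, 3, 4, 7, 8, 11, 13, 14) = (NOT d AND NOT e AND NOT b AND NOT a) OR (NOT d AND NOT e AND b AND a) OR (NOT d AND e AND NOT b AND NOT a) OR (NOT d AND e AND b AND a) OR (d AND NOT e AND NOT b AND NOT a) OR (d AND NOT e AND b AND a) OR (d AND e AND NOT b AND a) OR (d AND e AND b AND NOT a)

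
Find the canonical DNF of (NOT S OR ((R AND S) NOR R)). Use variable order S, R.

(NOT S AND NOT R) OR (NOT S AND R) OR (S AND NOT R)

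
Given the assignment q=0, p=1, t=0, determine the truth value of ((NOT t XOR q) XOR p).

Substituting: ((NOT 0 XOR 0) XOR 1)
= 0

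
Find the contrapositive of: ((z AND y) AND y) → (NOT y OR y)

Contrapositive: NOT (NOT y OR y) → NOT ((z AND y) AND y)
Note: A statement and its contrapositive are logically equivalent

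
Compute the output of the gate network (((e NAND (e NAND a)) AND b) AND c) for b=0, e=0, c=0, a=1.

Substituting: (((0 NAND (0 NAND 1)) AND 0) AND 0)
= 0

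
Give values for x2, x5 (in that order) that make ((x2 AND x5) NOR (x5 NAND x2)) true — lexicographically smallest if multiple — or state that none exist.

UNSATISFIABLE - no assignment makes this expression true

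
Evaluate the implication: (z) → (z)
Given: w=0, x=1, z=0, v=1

Antecedent (z) = 0; consequent (z) = 0.
0 → 0 = 1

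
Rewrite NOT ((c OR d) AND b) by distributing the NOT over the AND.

NOT (c OR d) OR NOT b
De Morgan's: NOT(AND of terms) = OR of negations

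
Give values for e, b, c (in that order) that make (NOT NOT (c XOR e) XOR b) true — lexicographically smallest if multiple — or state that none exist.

e=0, b=0, c=1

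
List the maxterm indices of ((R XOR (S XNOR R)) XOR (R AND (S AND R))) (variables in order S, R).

ΠM(2) = (NOT S OR R)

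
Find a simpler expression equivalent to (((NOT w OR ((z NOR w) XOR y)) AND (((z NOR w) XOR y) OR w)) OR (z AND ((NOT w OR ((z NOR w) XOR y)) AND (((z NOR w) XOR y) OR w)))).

By absorption (E OR (E AND v) = E) then distribution ((E OR v) AND (E OR NOT v) = E):
= ((z NOR w) XOR y)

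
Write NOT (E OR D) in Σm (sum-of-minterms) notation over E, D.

Σm(0) = (NOT E AND NOT D)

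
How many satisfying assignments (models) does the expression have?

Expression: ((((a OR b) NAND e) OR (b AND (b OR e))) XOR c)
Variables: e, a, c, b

Satisfying assignments: (0,0,0,0), (0,0,0,1), (0,1,0,0), (0,1,0,1), (1,0,0,0), (1,0,0,1), (1,1,0,1), (1,1,1,0)
Count: 8 out of 16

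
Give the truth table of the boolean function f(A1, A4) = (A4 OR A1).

A1 | A4 | Output
----------------
0 | 0 | 0
0 | 1 | 1
1 | 0 | 1
1 | 1 | 1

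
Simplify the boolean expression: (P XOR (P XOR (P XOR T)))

By XOR self-cancellation ((E XOR v) XOR v = E):
= (P XOR T)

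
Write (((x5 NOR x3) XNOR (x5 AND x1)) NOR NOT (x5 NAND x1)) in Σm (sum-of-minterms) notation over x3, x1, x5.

Σm(0, 2) = (NOT x3 AND NOT x1 AND NOT x5) OR (NOT x3 AND x1 AND NOT x5)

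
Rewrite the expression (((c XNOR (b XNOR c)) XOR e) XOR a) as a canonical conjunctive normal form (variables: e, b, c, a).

(e OR b OR c OR a) AND (e OR b OR NOT c OR a) AND (e OR NOT b OR c OR NOT a) AND (e OR NOT b OR NOT c OR NOT a) AND (NOT e OR b OR c OR NOT a) AND (NOT e OR b OR NOT c OR NOT a) AND (NOT e OR NOT b OR c OR a) AND (NOT e OR NOT b OR NOT c OR a)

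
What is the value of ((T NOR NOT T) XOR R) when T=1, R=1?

Substituting: ((1 NOR NOT 1) XOR 1)
= 1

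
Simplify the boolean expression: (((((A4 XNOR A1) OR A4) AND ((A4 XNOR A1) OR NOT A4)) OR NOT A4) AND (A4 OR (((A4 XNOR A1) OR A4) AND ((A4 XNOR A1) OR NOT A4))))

By distribution ((E OR v) AND (E OR NOT v) = E) then distribution ((E OR v) AND (E OR NOT v) = E):
= (A4 XNOR A1)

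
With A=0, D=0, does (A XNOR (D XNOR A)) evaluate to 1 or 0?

Substituting: (0 XNOR (0 XNOR 0))
= 0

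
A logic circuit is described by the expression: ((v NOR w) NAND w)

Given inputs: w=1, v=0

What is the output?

Substituting: ((0 NOR 1) NAND 1)
= 1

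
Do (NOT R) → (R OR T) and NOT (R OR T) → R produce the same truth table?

Yes, Contrapositive is always equivalent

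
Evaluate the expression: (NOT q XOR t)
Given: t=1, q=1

Substituting: (NOT 1 XOR 1)
= 1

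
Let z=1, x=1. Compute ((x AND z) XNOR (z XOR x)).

Substituting: ((1 AND 1) XNOR (1 XOR 1))
= 0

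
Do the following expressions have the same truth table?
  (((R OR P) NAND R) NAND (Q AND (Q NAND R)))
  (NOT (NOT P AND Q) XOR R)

No. Counterexample: with Q=0, P=0, R=1, Expression 1 = 1 but Expression 2 = 0.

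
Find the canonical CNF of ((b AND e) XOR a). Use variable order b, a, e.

(b OR a OR e) AND (b OR a OR NOT e) AND (NOT b OR a OR e) AND (NOT b OR NOT a OR NOT e)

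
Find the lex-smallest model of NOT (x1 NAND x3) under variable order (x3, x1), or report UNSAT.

x3=1, x1=1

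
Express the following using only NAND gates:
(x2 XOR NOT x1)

((x2 NAND (x2 NAND (x1 NAND x1))) NAND ((x1 NAND x1) NAND (x2 NAND (x1 NAND x1))))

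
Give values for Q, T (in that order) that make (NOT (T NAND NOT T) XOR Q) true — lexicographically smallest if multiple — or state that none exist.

Q=1, T=0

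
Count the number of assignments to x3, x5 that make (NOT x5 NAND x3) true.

Satisfying assignments: (0,0), (0,1), (1,1)
Count: 3 out of 4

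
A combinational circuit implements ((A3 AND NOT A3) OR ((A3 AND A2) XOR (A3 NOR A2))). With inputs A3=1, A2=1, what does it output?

Substituting: ((1 AND NOT 1) OR ((1 AND 1) XOR (1 NOR 1)))
= 1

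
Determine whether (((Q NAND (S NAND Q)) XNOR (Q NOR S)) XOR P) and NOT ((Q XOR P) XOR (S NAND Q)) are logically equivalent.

No. Counterexample: with Q=0, S=0, P=0, Expression 1 = 1 but Expression 2 = 0.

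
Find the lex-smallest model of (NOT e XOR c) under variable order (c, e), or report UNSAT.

c=0, e=0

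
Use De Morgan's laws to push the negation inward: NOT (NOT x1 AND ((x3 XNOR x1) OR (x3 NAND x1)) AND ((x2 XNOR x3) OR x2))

x1 OR NOT ((x3 XNOR x1) OR (x3 NAND x1)) OR NOT ((x2 XNOR x3) OR x2)
De Morgan's: NOT(AND of terms) = OR of negations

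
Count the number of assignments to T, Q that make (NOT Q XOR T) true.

Satisfying assignments: (0,0), (1,1)
Count: 2 out of 4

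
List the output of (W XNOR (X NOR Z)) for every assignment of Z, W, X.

Z | W | X | Output
------------------
0 | 0 | 0 | 0
0 | 0 | 1 | 1
0 | 1 | 0 | 1
0 | 1 | 1 | 0
1 | 0 | 0 | 1
1 | 0 | 1 | 1
1 | 1 | 0 | 0
1 | 1 | 1 | 0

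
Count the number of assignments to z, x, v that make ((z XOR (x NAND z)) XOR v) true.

Satisfying assignments: (0,0,0), (0,1,0), (1,0,1), (1,1,0)
Count: 4 out of 8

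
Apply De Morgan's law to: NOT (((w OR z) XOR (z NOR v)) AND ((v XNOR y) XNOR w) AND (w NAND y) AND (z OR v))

NOT ((w OR z) XOR (z NOR v)) OR NOT ((v XNOR y) XNOR w) OR NOT (w NAND y) OR NOT (z OR v)
De Morgan's: NOT(AND of terms) = OR of negations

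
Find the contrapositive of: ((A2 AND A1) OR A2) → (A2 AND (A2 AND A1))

Contrapositive: NOT (A2 AND (A2 AND A1)) → NOT ((A2 AND A1) OR A2)
Note: A statement and its contrapositive are logically equivalent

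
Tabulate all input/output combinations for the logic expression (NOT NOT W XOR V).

W | V | Output
--------------
0 | 0 | 0
0 | 1 | 1
1 | 0 | 1
1 | 1 | 0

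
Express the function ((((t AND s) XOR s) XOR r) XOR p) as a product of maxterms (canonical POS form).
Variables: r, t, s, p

ΠM(0, 3, 4, 6, 9, 10, 13, 15) = (r OR t OR s OR p) AND (r OR t OR NOT s OR NOT p) AND (r OR NOT t OR s OR p) AND (r OR NOT t OR NOT s OR p) AND (NOT r OR t OR s OR NOT p) AND (NOT r OR t OR NOT s OR p) AND (NOT r OR NOT t OR s OR NOT p) AND (NOT r OR NOT t OR NOT s OR NOT p)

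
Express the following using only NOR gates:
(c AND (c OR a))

((c NOR c) NOR (((c NOR a) NOR (c NOR a)) NOR ((c NOR a) NOR (c NOR a))))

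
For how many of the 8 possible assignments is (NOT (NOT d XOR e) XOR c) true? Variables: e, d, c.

Satisfying assignments: (0,0,1), (0,1,0), (1,0,0), (1,1,1)
Count: 4 out of 8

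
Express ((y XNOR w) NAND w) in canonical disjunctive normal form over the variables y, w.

(NOT y AND NOT w) OR (NOT y AND w) OR (y AND NOT w)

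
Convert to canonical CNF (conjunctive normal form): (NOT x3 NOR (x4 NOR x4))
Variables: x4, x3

(x4 OR x3) AND (x4 OR NOT x3) AND (NOT x4 OR x3)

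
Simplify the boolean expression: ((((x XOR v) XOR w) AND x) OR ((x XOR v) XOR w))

By absorption (E OR (E AND v) = E):
= ((x XOR v) XOR w)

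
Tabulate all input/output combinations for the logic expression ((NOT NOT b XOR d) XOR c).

b | d | c | Output
------------------
0 | 0 | 0 | 0
0 | 0 | 1 | 1
0 | 1 | 0 | 1
0 | 1 | 1 | 0
1 | 0 | 0 | 1
1 | 0 | 1 | 0
1 | 1 | 0 | 0
1 | 1 | 1 | 1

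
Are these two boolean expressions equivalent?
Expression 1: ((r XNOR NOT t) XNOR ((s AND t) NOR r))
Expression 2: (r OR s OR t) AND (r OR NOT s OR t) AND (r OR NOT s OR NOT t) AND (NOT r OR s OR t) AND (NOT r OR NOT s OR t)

Yes, they are equivalent — the two output columns agree on all 8 assignments:
r | s | t | Expression 1 | Expression 2
---------------------------------------
0 | 0 | 0 | 0 | 0
0 | 0 | 1 | 1 | 1
0 | 1 | 0 | 0 | 0
0 | 1 | 1 | 0 | 0
1 | 0 | 0 | 0 | 0
1 | 0 | 1 | 1 | 1
1 | 1 | 0 | 0 | 0
1 | 1 | 1 | 1 | 1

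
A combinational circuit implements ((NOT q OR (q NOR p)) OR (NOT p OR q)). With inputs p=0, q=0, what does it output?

Substituting: ((NOT 0 OR (0 NOR 0)) OR (NOT 0 OR 0))
= 1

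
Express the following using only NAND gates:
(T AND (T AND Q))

((T NAND ((T NAND Q) NAND (T NAND Q))) NAND (T NAND ((T NAND Q) NAND (T NAND Q))))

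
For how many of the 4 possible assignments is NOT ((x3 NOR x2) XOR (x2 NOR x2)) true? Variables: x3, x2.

Satisfying assignments: (0,0), (0,1), (1,1)
Count: 3 out of 4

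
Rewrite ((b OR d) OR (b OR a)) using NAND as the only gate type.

((((b NAND b) NAND (d NAND d)) NAND ((b NAND b) NAND (d NAND d))) NAND (((b NAND b) NAND (a NAND a)) NAND ((b NAND b) NAND (a NAND a))))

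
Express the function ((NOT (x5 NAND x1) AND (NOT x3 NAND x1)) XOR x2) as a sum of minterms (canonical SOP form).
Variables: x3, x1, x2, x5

Σm(2, 3, 6, 7, 10, 11, 13, 14) = (NOT x3 AND NOT x1 AND x2 AND NOT x5) OR (NOT x3 AND NOT x1 AND x2 AND x5) OR (NOT x3 AND x1 AND x2 AND NOT x5) OR (NOT x3 AND x1 AND x2 AND x5) OR (x3 AND NOT x1 AND x2 AND NOT x5) OR (x3 AND NOT x1 AND x2 AND x5) OR (x3 AND x1 AND NOT x2 AND x5) OR (x3 AND x1 AND x2 AND NOT x5)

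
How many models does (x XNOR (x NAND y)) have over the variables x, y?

Satisfying assignments: (1,0)
Count: 1 out of 4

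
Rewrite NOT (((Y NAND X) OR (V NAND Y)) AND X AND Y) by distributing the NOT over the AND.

NOT ((Y NAND X) OR (V NAND Y)) OR NOT X OR NOT Y
De Morgan's: NOT(AND of terms) = OR of negations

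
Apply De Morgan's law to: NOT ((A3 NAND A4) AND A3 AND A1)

NOT (A3 NAND A4) OR NOT A3 OR NOT A1
De Morgan's: NOT(AND of terms) = OR of negations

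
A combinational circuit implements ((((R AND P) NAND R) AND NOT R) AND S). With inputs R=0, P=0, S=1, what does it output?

Substituting: ((((0 AND 0) NAND 0) AND NOT 0) AND 1)
= 1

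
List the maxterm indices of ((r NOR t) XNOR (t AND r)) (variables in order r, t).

ΠM(0, 3) = (r OR t) AND (NOT r OR NOT t)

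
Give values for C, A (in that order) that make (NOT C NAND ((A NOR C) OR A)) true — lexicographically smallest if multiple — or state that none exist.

C=1, A=0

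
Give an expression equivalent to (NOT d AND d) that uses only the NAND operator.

(((d NAND d) NAND d) NAND ((d NAND d) NAND d))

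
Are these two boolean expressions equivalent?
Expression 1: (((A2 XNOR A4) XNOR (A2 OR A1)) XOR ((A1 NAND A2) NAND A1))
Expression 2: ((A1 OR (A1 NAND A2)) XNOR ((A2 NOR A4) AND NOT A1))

No. Counterexample: with A1=0, A2=1, A4=0, Expression 1 = 1 but Expression 2 = 0.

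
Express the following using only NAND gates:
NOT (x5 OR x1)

(((x5 NAND x5) NAND (x1 NAND x1)) NAND ((x5 NAND x5) NAND (x1 NAND x1)))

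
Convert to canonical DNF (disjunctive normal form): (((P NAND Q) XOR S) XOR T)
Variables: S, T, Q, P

(NOT S AND NOT T AND NOT Q AND NOT P) OR (NOT S AND NOT T AND NOT Q AND P) OR (NOT S AND NOT T AND Q AND NOT P) OR (NOT S AND T AND Q AND P) OR (S AND NOT T AND Q AND P) OR (S AND T AND NOT Q AND NOT P) OR (S AND T AND NOT Q AND P) OR (S AND T AND Q AND NOT P)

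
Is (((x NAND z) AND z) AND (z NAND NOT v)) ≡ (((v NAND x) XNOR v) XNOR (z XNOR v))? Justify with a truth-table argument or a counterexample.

No. Counterexample: with x=0, v=0, z=1, Expression 1 = 0 but Expression 2 = 1.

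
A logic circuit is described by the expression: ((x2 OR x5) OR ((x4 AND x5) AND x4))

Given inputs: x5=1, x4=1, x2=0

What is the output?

Substituting: ((0 OR 1) OR ((1 AND 1) AND 1))
= 1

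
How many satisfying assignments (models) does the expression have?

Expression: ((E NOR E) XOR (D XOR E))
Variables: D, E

Satisfying assignments: (0,0), (0,1)
Count: 2 out of 4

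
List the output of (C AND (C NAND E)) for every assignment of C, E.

C | E | Output
--------------
0 | 0 | 0
0 | 1 | 0
1 | 0 | 1
1 | 1 | 0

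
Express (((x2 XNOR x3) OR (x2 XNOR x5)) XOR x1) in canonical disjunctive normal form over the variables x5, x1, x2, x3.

(NOT x5 AND NOT x1 AND NOT x2 AND NOT x3) OR (NOT x5 AND NOT x1 AND NOT x2 AND x3) OR (NOT x5 AND NOT x1 AND x2 AND x3) OR (NOT x5 AND x1 AND x2 AND NOT x3) OR (x5 AND NOT x1 AND NOT x2 AND NOT x3) OR (x5 AND NOT x1 AND x2 AND NOT x3) OR (x5 AND NOT x1 AND x2 AND x3) OR (x5 AND x1 AND NOT x2 AND x3)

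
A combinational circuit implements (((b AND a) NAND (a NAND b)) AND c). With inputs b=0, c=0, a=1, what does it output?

Substituting: (((0 AND 1) NAND (1 NAND 0)) AND 0)
= 0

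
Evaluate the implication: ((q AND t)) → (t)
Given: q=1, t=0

Antecedent ((q AND t)) = 0; consequent (t) = 0.
0 → 0 = 1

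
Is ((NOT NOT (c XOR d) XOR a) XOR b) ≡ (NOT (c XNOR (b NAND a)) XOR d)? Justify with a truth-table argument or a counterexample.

No. Counterexample: with a=0, c=0, b=0, d=0, Expression 1 = 0 but Expression 2 = 1.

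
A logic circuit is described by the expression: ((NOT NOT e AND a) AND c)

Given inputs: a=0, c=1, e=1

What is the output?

Substituting: ((NOT NOT 1 AND 0) AND 1)
= 0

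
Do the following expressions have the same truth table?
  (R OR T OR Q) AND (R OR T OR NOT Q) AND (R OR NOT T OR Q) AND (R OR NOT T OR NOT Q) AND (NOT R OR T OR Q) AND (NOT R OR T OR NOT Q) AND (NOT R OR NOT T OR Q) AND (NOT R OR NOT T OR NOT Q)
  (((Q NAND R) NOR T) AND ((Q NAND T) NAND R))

Yes, they are equivalent — the two output columns agree on all 8 assignments:
R | T | Q | Expression 1 | Expression 2
---------------------------------------
0 | 0 | 0 | 0 | 0
0 | 0 | 1 | 0 | 0
0 | 1 | 0 | 0 | 0
0 | 1 | 1 | 0 | 0
1 | 0 | 0 | 0 | 0
1 | 0 | 1 | 0 | 0
1 | 1 | 0 | 0 | 0
1 | 1 | 1 | 0 | 0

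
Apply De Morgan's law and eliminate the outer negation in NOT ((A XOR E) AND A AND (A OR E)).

NOT (A XOR E) OR NOT A OR NOT (A OR E)
De Morgan's: NOT(AND of terms) = OR of negations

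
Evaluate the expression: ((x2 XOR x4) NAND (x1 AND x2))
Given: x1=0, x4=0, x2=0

Substituting: ((0 XOR 0) NAND (0 AND 0))
= 1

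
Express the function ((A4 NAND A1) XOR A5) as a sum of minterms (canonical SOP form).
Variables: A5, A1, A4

Σm(0, 1, 2, 7) = (NOT A5 AND NOT A1 AND NOT A4) OR (NOT A5 AND NOT A1 AND A4) OR (NOT A5 AND A1 AND NOT A4) OR (A5 AND A1 AND A4)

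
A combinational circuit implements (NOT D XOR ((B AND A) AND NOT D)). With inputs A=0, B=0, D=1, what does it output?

Substituting: (NOT 1 XOR ((0 AND 0) AND NOT 1))
= 0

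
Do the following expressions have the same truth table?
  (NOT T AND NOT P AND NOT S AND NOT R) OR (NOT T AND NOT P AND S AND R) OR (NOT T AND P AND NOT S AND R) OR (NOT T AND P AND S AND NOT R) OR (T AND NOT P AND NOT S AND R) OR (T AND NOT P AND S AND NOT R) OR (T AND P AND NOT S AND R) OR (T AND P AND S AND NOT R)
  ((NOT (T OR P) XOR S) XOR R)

Yes, they are equivalent — the two output columns agree on all 16 assignments:
T | P | S | R | Expression 1 | Expression 2
-------------------------------------------
0 | 0 | 0 | 0 | 1 | 1
0 | 0 | 0 | 1 | 0 | 0
0 | 0 | 1 | 0 | 0 | 0
0 | 0 | 1 | 1 | 1 | 1
0 | 1 | 0 | 0 | 0 | 0
0 | 1 | 0 | 1 | 1 | 1
0 | 1 | 1 | 0 | 1 | 1
0 | 1 | 1 | 1 | 0 | 0
1 | 0 | 0 | 0 | 0 | 0
1 | 0 | 0 | 1 | 1 | 1
1 | 0 | 1 | 0 | 1 | 1
1 | 0 | 1 | 1 | 0 | 0
1 | 1 | 0 | 0 | 0 | 0
1 | 1 | 0 | 1 | 1 | 1
1 | 1 | 1 | 0 | 1 | 1
1 | 1 | 1 | 1 | 0 | 0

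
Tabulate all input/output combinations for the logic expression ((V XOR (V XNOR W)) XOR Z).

W | V | Z | Output
------------------
0 | 0 | 0 | 1
0 | 0 | 1 | 0
0 | 1 | 0 | 1
0 | 1 | 1 | 0
1 | 0 | 0 | 0
1 | 0 | 1 | 1
1 | 1 | 0 | 0
1 | 1 | 1 | 1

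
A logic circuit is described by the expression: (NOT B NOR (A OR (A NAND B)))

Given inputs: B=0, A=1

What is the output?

Substituting: (NOT 0 NOR (1 OR (1 NAND 0)))
= 0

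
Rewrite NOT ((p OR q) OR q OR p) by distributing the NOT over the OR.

NOT (p OR q) AND NOT q AND NOT p
De Morgan's: NOT(OR of terms) = AND of negations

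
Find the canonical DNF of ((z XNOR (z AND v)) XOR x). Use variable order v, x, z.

(NOT v AND NOT x AND NOT z) OR (NOT v AND x AND z) OR (v AND NOT x AND NOT z) OR (v AND NOT x AND z)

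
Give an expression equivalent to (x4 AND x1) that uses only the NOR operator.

((x4 NOR x4) NOR (x1 NOR x1))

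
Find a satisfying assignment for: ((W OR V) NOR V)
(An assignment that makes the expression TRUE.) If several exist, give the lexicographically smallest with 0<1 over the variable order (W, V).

W=0, V=0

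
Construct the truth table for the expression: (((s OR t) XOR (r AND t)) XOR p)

s | r | t | p | Output
----------------------
0 | 0 | 0 | 0 | 0
0 | 0 | 0 | 1 | 1
0 | 0 | 1 | 0 | 1
0 | 0 | 1 | 1 | 0
0 | 1 | 0 | 0 | 0
0 | 1 | 0 | 1 | 1
0 | 1 | 1 | 0 | 0
0 | 1 | 1 | 1 | 1
1 | 0 | 0 | 0 | 1
1 | 0 | 0 | 1 | 0
1 | 0 | 1 | 0 | 1
1 | 0 | 1 | 1 | 0
1 | 1 | 0 | 0 | 1
1 | 1 | 0 | 1 | 0
1 | 1 | 1 | 0 | 0
1 | 1 | 1 | 1 | 1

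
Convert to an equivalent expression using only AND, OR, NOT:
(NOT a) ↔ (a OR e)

((NOT a) AND (a OR e)) OR (a AND NOT (a OR e))
(Biconditional = both true or both false)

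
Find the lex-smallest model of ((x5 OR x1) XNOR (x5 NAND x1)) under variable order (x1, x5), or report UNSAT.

x1=0, x5=1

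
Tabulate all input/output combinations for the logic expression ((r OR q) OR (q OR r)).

q | r | Output
--------------
0 | 0 | 0
0 | 1 | 1
1 | 0 | 1
1 | 1 | 1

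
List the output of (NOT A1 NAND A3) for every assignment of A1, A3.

A1 | A3 | Output
----------------
0 | 0 | 1
0 | 1 | 0
1 | 0 | 1
1 | 1 | 1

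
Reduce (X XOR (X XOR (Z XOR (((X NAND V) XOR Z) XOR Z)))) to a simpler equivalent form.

By XOR self-cancellation ((E XOR v) XOR v = E) then XOR self-cancellation ((E XOR v) XOR v = E):
= ((X NAND V) XOR Z)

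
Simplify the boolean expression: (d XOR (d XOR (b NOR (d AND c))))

By XOR self-cancellation ((E XOR v) XOR v = E):
= (b NOR (d AND c))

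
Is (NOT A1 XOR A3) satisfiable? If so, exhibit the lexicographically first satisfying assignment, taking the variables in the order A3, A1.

A3=0, A1=0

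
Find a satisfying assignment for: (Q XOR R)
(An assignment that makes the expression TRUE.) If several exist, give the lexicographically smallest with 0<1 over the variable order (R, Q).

R=0, Q=1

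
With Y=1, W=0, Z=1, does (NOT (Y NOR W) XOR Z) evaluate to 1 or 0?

Substituting: (NOT (1 NOR 0) XOR 1)
= 0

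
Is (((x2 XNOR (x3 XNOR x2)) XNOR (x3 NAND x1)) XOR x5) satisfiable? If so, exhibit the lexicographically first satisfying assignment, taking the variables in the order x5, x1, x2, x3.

x5=0, x1=0, x2=0, x3=1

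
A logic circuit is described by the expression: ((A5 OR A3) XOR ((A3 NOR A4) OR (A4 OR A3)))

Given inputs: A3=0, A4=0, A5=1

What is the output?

Substituting: ((1 OR 0) XOR ((0 NOR 0) OR (0 OR 0)))
= 0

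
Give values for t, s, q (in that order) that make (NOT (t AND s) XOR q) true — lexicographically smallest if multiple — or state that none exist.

t=0, s=0, q=0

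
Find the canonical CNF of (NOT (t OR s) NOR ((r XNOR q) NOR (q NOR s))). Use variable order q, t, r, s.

(q OR t OR r OR s) AND (q OR t OR NOT r OR s) AND (q OR t OR NOT r OR NOT s) AND (q OR NOT t OR NOT r OR NOT s) AND (NOT q OR t OR r OR s) AND (NOT q OR t OR r OR NOT s) AND (NOT q OR t OR NOT r OR s) AND (NOT q OR NOT t OR r OR s) AND (NOT q OR NOT t OR r OR NOT s)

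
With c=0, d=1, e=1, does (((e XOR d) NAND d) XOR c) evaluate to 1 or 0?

Substituting: (((1 XOR 1) NAND 1) XOR 0)
= 1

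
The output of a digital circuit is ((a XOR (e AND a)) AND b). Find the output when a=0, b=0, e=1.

Substituting: ((0 XOR (1 AND 0)) AND 0)
= 0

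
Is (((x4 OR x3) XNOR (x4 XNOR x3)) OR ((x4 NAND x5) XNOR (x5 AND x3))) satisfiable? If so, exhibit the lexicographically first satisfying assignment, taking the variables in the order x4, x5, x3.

x4=0, x5=1, x3=1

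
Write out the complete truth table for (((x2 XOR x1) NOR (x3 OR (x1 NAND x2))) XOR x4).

x4 | x1 | x2 | x3 | Output
--------------------------
0 | 0 | 0 | 0 | 0
0 | 0 | 0 | 1 | 0
0 | 0 | 1 | 0 | 0
0 | 0 | 1 | 1 | 0
0 | 1 | 0 | 0 | 0
0 | 1 | 0 | 1 | 0
0 | 1 | 1 | 0 | 1
0 | 1 | 1 | 1 | 0
1 | 0 | 0 | 0 | 1
1 | 0 | 0 | 1 | 1
1 | 0 | 1 | 0 | 1
1 | 0 | 1 | 1 | 1
1 | 1 | 0 | 0 | 1
1 | 1 | 0 | 1 | 1
1 | 1 | 1 | 0 | 0
1 | 1 | 1 | 1 | 1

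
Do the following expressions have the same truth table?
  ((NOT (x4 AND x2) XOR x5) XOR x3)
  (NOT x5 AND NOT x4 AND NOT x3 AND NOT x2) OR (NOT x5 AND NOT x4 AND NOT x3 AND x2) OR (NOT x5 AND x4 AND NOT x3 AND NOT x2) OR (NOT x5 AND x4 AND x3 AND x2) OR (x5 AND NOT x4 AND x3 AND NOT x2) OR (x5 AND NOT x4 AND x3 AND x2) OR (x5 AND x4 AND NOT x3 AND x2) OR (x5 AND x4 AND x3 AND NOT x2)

Yes, they are equivalent — the two output columns agree on all 16 assignments:
x5 | x4 | x3 | x2 | Expression 1 | Expression 2
-----------------------------------------------
0 | 0 | 0 | 0 | 1 | 1
0 | 0 | 0 | 1 | 1 | 1
0 | 0 | 1 | 0 | 0 | 0
0 | 0 | 1 | 1 | 0 | 0
0 | 1 | 0 | 0 | 1 | 1
0 | 1 | 0 | 1 | 0 | 0
0 | 1 | 1 | 0 | 0 | 0
0 | 1 | 1 | 1 | 1 | 1
1 | 0 | 0 | 0 | 0 | 0
1 | 0 | 0 | 1 | 0 | 0
1 | 0 | 1 | 0 | 1 | 1
1 | 0 | 1 | 1 | 1 | 1
1 | 1 | 0 | 0 | 0 | 0
1 | 1 | 0 | 1 | 1 | 1
1 | 1 | 1 | 0 | 1 | 1
1 | 1 | 1 | 1 | 0 | 0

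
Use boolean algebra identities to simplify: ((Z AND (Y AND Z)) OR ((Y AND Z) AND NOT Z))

By distribution ((E AND v) OR (E AND NOT v) = E):
= (Y AND Z)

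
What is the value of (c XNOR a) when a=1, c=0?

Substituting: (0 XNOR 1)
= 0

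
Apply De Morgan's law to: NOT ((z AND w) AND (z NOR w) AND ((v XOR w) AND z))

NOT (z AND w) OR NOT (z NOR w) OR NOT ((v XOR w) AND z)
De Morgan's: NOT(AND of terms) = OR of negations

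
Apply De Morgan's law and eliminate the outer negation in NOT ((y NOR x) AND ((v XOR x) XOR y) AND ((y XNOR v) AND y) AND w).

NOT (y NOR x) OR NOT ((v XOR x) XOR y) OR NOT ((y XNOR v) AND y) OR NOT w
De Morgan's: NOT(AND of terms) = OR of negations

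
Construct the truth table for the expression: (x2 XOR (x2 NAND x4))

x2 | x4 | Output
----------------
0 | 0 | 1
0 | 1 | 1
1 | 0 | 0
1 | 1 | 1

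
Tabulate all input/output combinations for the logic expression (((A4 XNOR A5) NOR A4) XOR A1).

A5 | A1 | A4 | Output
---------------------
0 | 0 | 0 | 0
0 | 0 | 1 | 0
0 | 1 | 0 | 1
0 | 1 | 1 | 1
1 | 0 | 0 | 1
1 | 0 | 1 | 0
1 | 1 | 0 | 0
1 | 1 | 1 | 1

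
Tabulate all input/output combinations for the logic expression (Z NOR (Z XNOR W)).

Z | W | Output
--------------
0 | 0 | 0
0 | 1 | 1
1 | 0 | 0
1 | 1 | 0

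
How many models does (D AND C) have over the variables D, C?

Satisfying assignments: (1,1)
Count: 1 out of 4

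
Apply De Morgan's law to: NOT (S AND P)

NOT S OR NOT P
De Morgan's: NOT(AND of terms) = OR of negations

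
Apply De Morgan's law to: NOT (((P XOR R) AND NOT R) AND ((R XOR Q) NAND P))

NOT ((P XOR R) AND NOT R) OR NOT ((R XOR Q) NAND P)
De Morgan's: NOT(AND of terms) = OR of negations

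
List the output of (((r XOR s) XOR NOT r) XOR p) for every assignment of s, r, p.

s | r | p | Output
------------------
0 | 0 | 0 | 1
0 | 0 | 1 | 0
0 | 1 | 0 | 1
0 | 1 | 1 | 0
1 | 0 | 0 | 0
1 | 0 | 1 | 1
1 | 1 | 0 | 0
1 | 1 | 1 | 1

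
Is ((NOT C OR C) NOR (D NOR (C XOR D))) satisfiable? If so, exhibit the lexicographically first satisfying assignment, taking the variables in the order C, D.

UNSATISFIABLE - no assignment makes this expression true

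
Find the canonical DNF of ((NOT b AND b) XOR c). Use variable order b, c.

(NOT b AND c) OR (b AND c)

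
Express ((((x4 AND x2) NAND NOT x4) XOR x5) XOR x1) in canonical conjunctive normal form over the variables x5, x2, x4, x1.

(x5 OR x2 OR x4 OR NOT x1) AND (x5 OR x2 OR NOT x4 OR NOT x1) AND (x5 OR NOT x2 OR x4 OR NOT x1) AND (x5 OR NOT x2 OR NOT x4 OR NOT x1) AND (NOT x5 OR x2 OR x4 OR x1) AND (NOT x5 OR x2 OR NOT x4 OR x1) AND (NOT x5 OR NOT x2 OR x4 OR x1) AND (NOT x5 OR NOT x2 OR NOT x4 OR x1)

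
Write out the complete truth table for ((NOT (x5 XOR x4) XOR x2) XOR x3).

x2 | x5 | x3 | x4 | Output
--------------------------
0 | 0 | 0 | 0 | 1
0 | 0 | 0 | 1 | 0
0 | 0 | 1 | 0 | 0
0 | 0 | 1 | 1 | 1
0 | 1 | 0 | 0 | 0
0 | 1 | 0 | 1 | 1
0 | 1 | 1 | 0 | 1
0 | 1 | 1 | 1 | 0
1 | 0 | 0 | 0 | 0
1 | 0 | 0 | 1 | 1
1 | 0 | 1 | 0 | 1
1 | 0 | 1 | 1 | 0
1 | 1 | 0 | 0 | 1
1 | 1 | 0 | 1 | 0
1 | 1 | 1 | 0 | 0
1 | 1 | 1 | 1 | 1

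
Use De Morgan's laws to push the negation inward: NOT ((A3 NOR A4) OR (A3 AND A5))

NOT (A3 NOR A4) AND NOT (A3 AND A5)
De Morgan's: NOT(OR of terms) = AND of negations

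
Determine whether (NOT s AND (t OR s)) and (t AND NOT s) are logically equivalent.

Yes, they are equivalent — the two output columns agree on all 4 assignments:
t | s | Expression 1 | Expression 2
-----------------------------------
0 | 0 | 0 | 0
0 | 1 | 0 | 0
1 | 0 | 1 | 1
1 | 1 | 0 | 0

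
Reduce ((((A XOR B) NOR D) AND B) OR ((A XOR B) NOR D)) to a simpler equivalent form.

By absorption (E OR (E AND v) = E):
= ((A XOR B) NOR D)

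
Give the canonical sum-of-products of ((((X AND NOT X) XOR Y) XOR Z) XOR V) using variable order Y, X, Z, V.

Σm(1, 2, 5, 6, 8, 11, 12, 15) = (NOT Y AND NOT X AND NOT Z AND V) OR (NOT Y AND NOT X AND Z AND NOT V) OR (NOT Y AND X AND NOT Z AND V) OR (NOT Y AND X AND Z AND NOT V) OR (Y AND NOT X AND NOT Z AND NOT V) OR (Y AND NOT X AND Z AND V) OR (Y AND X AND NOT Z AND NOT V) OR (Y AND X AND Z AND V)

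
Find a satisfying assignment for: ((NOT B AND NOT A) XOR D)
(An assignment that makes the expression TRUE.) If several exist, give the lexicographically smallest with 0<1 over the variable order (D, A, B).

D=0, A=0, B=0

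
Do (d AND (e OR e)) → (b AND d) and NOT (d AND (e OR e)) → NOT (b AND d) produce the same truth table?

No, Inverse is not equivalent to original (counterexample: e=0, b=1, d=1)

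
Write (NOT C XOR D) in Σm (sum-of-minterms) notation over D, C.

Σm(0, 3) = (NOT D AND NOT C) OR (D AND C)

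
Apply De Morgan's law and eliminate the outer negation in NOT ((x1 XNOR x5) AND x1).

NOT (x1 XNOR x5) OR NOT x1
De Morgan's: NOT(AND of terms) = OR of negations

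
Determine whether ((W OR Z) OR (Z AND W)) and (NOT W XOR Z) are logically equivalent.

No. Counterexample: with W=0, Z=0, Expression 1 = 0 but Expression 2 = 1.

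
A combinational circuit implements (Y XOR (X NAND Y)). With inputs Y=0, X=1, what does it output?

Substituting: (0 XOR (1 NAND 0))
= 1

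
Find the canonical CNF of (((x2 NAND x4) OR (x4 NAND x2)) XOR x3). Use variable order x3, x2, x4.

(x3 OR NOT x2 OR NOT x4) AND (NOT x3 OR x2 OR x4) AND (NOT x3 OR x2 OR NOT x4) AND (NOT x3 OR NOT x2 OR x4)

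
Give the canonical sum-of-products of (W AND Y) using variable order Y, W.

Σm(3) = (Y AND W)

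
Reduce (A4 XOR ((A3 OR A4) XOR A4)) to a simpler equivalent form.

By XOR self-cancellation ((E XOR v) XOR v = E):
= (A3 OR A4)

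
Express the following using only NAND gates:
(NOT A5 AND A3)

(((A5 NAND A5) NAND A3) NAND ((A5 NAND A5) NAND A3))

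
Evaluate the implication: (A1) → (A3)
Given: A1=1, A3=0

Antecedent (A1) = 1; consequent (A3) = 0.
1 → 0 = 0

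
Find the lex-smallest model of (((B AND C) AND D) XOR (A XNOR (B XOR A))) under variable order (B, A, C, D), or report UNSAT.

B=0, A=0, C=0, D=0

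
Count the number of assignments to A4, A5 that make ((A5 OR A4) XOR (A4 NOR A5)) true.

Satisfying assignments: (0,0), (0,1), (1,0), (1,1)
Count: 4 out of 4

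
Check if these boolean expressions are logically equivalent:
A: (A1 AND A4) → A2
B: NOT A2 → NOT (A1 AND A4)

Yes, Contrapositive is always equivalent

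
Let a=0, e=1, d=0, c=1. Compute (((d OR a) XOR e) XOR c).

Substituting: (((0 OR 0) XOR 1) XOR 1)
= 0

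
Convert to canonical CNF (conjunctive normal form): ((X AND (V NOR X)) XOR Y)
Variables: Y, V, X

(Y OR V OR X) AND (Y OR V OR NOT X) AND (Y OR NOT V OR X) AND (Y OR NOT V OR NOT X)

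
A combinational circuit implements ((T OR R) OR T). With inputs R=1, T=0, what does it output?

Substituting: ((0 OR 1) OR 0)
= 1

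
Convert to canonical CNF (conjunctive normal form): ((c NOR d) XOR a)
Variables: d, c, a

(d OR c OR NOT a) AND (d OR NOT c OR a) AND (NOT d OR c OR a) AND (NOT d OR NOT c OR a)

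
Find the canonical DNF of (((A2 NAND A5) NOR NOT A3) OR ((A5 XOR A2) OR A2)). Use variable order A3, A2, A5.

(NOT A3 AND NOT A2 AND A5) OR (NOT A3 AND A2 AND NOT A5) OR (NOT A3 AND A2 AND A5) OR (A3 AND NOT A2 AND A5) OR (A3 AND A2 AND NOT A5) OR (A3 AND A2 AND A5)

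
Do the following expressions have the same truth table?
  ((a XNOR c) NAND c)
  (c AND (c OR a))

No. Counterexample: with a=0, c=0, Expression 1 = 1 but Expression 2 = 0.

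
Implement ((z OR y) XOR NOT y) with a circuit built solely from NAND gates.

((((z NAND z) NAND (y NAND y)) NAND (((z NAND z) NAND (y NAND y)) NAND (y NAND y))) NAND ((y NAND y) NAND (((z NAND z) NAND (y NAND y)) NAND (y NAND y))))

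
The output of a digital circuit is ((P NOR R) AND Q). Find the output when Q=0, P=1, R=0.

Substituting: ((1 NOR 0) AND 0)
= 0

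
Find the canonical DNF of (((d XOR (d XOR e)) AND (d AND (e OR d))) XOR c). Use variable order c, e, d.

(NOT c AND e AND d) OR (c AND NOT e AND NOT d) OR (c AND NOT e AND d) OR (c AND e AND NOT d)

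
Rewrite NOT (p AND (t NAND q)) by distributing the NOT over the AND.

NOT p OR NOT (t NAND q)
De Morgan's: NOT(AND of terms) = OR of negations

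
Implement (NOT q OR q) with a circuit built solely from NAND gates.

(((q NAND q) NAND (q NAND q)) NAND (q NAND q))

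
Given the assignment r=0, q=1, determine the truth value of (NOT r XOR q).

Substituting: (NOT 0 XOR 1)
= 0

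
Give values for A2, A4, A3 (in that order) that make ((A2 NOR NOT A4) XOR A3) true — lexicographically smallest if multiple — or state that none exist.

A2=0, A4=0, A3=1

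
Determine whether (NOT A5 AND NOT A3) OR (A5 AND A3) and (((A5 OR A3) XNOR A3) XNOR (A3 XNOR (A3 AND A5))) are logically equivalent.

Yes, they are equivalent — the two output columns agree on all 4 assignments:
A5 | A3 | Expression 1 | Expression 2
-------------------------------------
0 | 0 | 1 | 1
0 | 1 | 0 | 0
1 | 0 | 0 | 0
1 | 1 | 1 | 1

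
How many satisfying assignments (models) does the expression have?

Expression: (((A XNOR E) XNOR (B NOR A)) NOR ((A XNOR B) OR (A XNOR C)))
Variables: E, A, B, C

Satisfying assignments: (0,0,1,1), (1,1,0,0)
Count: 2 out of 16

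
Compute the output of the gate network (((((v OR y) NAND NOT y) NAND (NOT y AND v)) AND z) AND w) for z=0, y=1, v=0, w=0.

Substituting: (((((0 OR 1) NAND NOT 1) NAND (NOT 1 AND 0)) AND 0) AND 0)
= 0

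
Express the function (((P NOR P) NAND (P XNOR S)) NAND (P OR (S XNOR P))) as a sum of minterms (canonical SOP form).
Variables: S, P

Σm(0, 2) = (NOT S AND NOT P) OR (S AND NOT P)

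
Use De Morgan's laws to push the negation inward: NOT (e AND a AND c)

NOT e OR NOT a OR NOT c
De Morgan's: NOT(AND of terms) = OR of negations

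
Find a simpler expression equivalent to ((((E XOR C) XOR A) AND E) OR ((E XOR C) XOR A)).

By absorption (E OR (E AND v) = E):
= ((E XOR C) XOR A)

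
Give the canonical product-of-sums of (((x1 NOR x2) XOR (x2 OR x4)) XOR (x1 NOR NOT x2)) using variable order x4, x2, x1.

ΠM(1, 2, 4, 6) = (x4 OR x2 OR NOT x1) AND (x4 OR NOT x2 OR x1) AND (NOT x4 OR x2 OR x1) AND (NOT x4 OR NOT x2 OR x1)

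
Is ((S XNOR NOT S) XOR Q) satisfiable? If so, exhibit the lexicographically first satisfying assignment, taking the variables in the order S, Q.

S=0, Q=1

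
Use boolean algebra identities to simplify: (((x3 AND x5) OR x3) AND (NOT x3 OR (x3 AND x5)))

By distribution ((E OR v) AND (E OR NOT v) = E):
= (x3 AND x5)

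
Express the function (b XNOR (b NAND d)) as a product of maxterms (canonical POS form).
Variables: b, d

ΠM(0, 1, 3) = (b OR d) AND (b OR NOT d) AND (NOT b OR NOT d)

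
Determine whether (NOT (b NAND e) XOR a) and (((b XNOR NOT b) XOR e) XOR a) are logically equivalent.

No. Counterexample: with b=0, e=1, a=0, Expression 1 = 0 but Expression 2 = 1.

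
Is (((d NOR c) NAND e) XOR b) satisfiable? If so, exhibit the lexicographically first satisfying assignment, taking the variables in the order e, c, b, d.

e=0, c=0, b=0, d=0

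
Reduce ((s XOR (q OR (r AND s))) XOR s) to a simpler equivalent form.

By XOR self-cancellation ((E XOR v) XOR v = E):
= (q OR (r AND s))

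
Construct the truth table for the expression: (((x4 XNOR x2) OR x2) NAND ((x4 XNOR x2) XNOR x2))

x4 | x2 | Output
----------------
0 | 0 | 1
0 | 1 | 1
1 | 0 | 1
1 | 1 | 0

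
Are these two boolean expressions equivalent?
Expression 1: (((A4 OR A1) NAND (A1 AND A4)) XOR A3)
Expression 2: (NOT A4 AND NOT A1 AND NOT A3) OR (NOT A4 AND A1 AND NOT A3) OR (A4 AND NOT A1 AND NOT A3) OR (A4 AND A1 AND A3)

Yes, they are equivalent — the two output columns agree on all 8 assignments:
A4 | A1 | A3 | Expression 1 | Expression 2
------------------------------------------
0 | 0 | 0 | 1 | 1
0 | 0 | 1 | 0 | 0
0 | 1 | 0 | 1 | 1
0 | 1 | 1 | 0 | 0
1 | 0 | 0 | 1 | 1
1 | 0 | 1 | 0 | 0
1 | 1 | 0 | 0 | 0
1 | 1 | 1 | 1 | 1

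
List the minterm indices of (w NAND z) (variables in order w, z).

Σm(0, 1, 2) = (NOT w AND NOT z) OR (NOT w AND z) OR (w AND NOT z)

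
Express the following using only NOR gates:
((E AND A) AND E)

((((E NOR E) NOR (A NOR A)) NOR ((E NOR E) NOR (A NOR A))) NOR (E NOR E))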